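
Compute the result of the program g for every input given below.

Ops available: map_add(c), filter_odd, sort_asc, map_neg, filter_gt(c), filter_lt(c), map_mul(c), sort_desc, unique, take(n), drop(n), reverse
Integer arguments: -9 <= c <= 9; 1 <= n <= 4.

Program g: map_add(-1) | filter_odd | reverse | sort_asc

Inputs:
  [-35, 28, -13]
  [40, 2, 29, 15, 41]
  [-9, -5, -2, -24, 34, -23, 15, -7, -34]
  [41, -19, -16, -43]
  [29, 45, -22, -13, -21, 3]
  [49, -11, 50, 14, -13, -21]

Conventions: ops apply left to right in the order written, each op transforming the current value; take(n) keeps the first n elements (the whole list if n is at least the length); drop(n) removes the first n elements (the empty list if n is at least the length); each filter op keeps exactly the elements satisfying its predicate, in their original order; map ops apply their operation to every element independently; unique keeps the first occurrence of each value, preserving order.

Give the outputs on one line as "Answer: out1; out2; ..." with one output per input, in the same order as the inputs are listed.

[27]; [1, 39]; [-35, -25, -3, 33]; [-17]; [-23]; [13, 49]

Execution, op by op:
  [-35, 28, -13] -> [-36, 27, -14] -> [27] -> [27] -> [27]
  [40, 2, 29, 15, 41] -> [39, 1, 28, 14, 40] -> [39, 1] -> [1, 39] -> [1, 39]
  [-9, -5, -2, -24, 34, -23, 15, -7, -34] -> [-10, -6, -3, -25, 33, -24, 14, -8, -35] -> [-3, -25, 33, -35] -> [-35, 33, -25, -3] -> [-35, -25, -3, 33]
  [41, -19, -16, -43] -> [40, -20, -17, -44] -> [-17] -> [-17] -> [-17]
  [29, 45, -22, -13, -21, 3] -> [28, 44, -23, -14, -22, 2] -> [-23] -> [-23] -> [-23]
  [49, -11, 50, 14, -13, -21] -> [48, -12, 49, 13, -14, -22] -> [49, 13] -> [13, 49] -> [13, 49]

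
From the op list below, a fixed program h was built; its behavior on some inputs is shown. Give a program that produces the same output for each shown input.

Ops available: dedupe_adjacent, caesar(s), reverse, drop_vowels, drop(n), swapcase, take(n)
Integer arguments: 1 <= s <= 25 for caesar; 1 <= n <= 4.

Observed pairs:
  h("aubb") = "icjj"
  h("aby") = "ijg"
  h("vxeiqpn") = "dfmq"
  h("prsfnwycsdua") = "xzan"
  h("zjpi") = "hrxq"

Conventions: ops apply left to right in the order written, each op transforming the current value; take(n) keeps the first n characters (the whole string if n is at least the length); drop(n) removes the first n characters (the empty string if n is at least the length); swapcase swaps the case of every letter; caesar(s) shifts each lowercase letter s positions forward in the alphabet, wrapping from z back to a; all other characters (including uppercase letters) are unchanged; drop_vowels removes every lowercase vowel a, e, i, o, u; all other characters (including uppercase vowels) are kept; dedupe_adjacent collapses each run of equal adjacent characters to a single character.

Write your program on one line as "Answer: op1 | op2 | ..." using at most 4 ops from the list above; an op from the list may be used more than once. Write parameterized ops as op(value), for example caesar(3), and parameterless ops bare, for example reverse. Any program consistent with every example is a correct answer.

caesar(18) | take(4) | caesar(6) | caesar(10)

Check, running the answer program on each example:
  "aubb" -> "smtt" -> "smtt" -> "yszz" -> "icjj"
  "aby" -> "stq" -> "stq" -> "yzw" -> "ijg"
  "vxeiqpn" -> "npwaihf" -> "npwa" -> "tvcg" -> "dfmq"
  "prsfnwycsdua" -> "hjkxfoqukvms" -> "hjkx" -> "npqd" -> "xzan"
  "zjpi" -> "rbha" -> "rbha" -> "xhng" -> "hrxq"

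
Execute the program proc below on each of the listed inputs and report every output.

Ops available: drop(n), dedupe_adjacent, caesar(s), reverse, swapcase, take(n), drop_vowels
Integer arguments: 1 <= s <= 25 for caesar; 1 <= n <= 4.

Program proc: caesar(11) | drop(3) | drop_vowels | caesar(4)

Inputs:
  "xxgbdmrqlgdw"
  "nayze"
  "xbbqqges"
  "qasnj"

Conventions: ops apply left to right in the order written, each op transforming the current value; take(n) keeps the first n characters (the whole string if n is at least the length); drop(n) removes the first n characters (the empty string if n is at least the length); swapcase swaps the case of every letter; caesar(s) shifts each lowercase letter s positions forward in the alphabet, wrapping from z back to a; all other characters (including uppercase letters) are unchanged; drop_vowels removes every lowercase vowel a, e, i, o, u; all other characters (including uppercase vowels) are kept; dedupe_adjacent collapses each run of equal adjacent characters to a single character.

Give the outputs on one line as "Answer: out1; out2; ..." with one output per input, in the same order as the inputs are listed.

Execution, op by op:
  "xxgbdmrqlgdw" -> "iirmoxcbwroh" -> "moxcbwroh" -> "mxcbwrh" -> "qbgfavl"
  "nayze" -> "yljkp" -> "kp" -> "kp" -> "ot"
  "xbbqqges" -> "immbbrpd" -> "bbrpd" -> "bbrpd" -> "ffvth"
  "qasnj" -> "bldyu" -> "yu" -> "y" -> "c"

"qbgfavl"; "ot"; "ffvth"; "c"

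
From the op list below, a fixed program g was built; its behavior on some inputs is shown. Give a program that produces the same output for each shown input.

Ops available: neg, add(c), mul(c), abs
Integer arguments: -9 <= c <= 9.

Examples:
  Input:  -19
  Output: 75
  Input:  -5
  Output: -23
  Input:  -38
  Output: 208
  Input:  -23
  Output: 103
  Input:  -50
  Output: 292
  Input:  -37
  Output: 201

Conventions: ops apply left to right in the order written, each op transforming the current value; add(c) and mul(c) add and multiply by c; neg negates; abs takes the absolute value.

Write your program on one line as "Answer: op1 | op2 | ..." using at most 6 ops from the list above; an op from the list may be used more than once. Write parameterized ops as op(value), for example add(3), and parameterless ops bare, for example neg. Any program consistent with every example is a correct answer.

add(6) | add(2) | mul(7) | add(2) | neg

Check, running the answer program on each example:
  -19 -> -13 -> -11 -> -77 -> -75 -> 75
  -5 -> 1 -> 3 -> 21 -> 23 -> -23
  -38 -> -32 -> -30 -> -210 -> -208 -> 208
  -23 -> -17 -> -15 -> -105 -> -103 -> 103
  -50 -> -44 -> -42 -> -294 -> -292 -> 292
  -37 -> -31 -> -29 -> -203 -> -201 -> 201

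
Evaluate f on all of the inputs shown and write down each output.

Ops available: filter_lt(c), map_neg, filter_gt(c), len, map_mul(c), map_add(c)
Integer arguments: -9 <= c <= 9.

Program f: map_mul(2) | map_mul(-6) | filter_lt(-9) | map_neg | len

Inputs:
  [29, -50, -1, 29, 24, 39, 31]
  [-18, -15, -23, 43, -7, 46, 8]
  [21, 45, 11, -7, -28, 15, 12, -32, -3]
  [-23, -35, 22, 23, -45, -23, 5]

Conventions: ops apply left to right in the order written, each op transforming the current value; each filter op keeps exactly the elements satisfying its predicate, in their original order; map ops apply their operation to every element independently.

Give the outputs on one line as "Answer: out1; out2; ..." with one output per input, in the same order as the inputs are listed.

5; 3; 5; 3

Execution, op by op:
  [29, -50, -1, 29, 24, 39, 31] -> [58, -100, -2, 58, 48, 78, 62] -> [-348, 600, 12, -348, -288, -468, -372] -> [-348, -348, -288, -468, -372] -> [348, 348, 288, 468, 372] -> 5
  [-18, -15, -23, 43, -7, 46, 8] -> [-36, -30, -46, 86, -14, 92, 16] -> [216, 180, 276, -516, 84, -552, -96] -> [-516, -552, -96] -> [516, 552, 96] -> 3
  [21, 45, 11, -7, -28, 15, 12, -32, -3] -> [42, 90, 22, -14, -56, 30, 24, -64, -6] -> [-252, -540, -132, 84, 336, -180, -144, 384, 36] -> [-252, -540, -132, -180, -144] -> [252, 540, 132, 180, 144] -> 5
  [-23, -35, 22, 23, -45, -23, 5] -> [-46, -70, 44, 46, -90, -46, 10] -> [276, 420, -264, -276, 540, 276, -60] -> [-264, -276, -60] -> [264, 276, 60] -> 3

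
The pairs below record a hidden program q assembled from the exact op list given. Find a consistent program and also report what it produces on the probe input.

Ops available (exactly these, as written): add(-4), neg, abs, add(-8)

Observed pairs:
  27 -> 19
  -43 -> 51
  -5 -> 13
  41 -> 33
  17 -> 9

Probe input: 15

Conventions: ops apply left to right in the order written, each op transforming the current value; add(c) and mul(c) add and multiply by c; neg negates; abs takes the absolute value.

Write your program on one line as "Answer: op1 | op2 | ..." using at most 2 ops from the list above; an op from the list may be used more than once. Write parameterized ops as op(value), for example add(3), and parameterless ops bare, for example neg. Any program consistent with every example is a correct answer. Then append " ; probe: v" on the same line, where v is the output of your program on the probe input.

add(-8) | abs ; probe: 7

Check, running the answer program on each example:
  27 -> 19 -> 19
  -43 -> -51 -> 51
  -5 -> -13 -> 13
  41 -> 33 -> 33
  17 -> 9 -> 9
  probe: 15 -> 7 -> 7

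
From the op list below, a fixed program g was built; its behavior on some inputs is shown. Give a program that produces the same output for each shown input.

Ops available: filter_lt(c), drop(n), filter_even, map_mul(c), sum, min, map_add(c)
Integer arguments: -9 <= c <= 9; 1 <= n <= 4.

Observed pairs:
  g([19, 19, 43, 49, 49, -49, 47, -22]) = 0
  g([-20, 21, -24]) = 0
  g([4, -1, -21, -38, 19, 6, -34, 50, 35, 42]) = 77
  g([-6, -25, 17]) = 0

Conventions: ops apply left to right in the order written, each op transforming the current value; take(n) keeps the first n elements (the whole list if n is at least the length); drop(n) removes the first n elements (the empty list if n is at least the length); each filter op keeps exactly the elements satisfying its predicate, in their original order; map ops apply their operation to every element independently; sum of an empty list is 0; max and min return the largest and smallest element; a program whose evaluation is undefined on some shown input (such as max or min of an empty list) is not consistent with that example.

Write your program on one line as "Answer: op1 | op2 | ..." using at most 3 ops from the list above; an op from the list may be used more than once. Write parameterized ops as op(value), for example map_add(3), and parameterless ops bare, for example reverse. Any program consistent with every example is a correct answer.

drop(4) | drop(4) | sum

Check, running the answer program on each example:
  [19, 19, 43, 49, 49, -49, 47, -22] -> [49, -49, 47, -22] -> [] -> 0
  [-20, 21, -24] -> [] -> [] -> 0
  [4, -1, -21, -38, 19, 6, -34, 50, 35, 42] -> [19, 6, -34, 50, 35, 42] -> [35, 42] -> 77
  [-6, -25, 17] -> [] -> [] -> 0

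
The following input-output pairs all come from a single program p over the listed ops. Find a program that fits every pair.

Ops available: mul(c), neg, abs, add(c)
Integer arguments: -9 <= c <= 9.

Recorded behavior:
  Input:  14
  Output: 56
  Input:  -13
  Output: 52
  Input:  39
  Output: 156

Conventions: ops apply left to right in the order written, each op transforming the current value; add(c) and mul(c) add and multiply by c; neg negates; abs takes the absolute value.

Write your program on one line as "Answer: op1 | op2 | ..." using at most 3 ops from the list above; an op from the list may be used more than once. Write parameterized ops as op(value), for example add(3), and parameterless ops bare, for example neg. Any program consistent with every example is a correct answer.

abs | mul(4)

Check, running the answer program on each example:
  14 -> 14 -> 56
  -13 -> 13 -> 52
  39 -> 39 -> 156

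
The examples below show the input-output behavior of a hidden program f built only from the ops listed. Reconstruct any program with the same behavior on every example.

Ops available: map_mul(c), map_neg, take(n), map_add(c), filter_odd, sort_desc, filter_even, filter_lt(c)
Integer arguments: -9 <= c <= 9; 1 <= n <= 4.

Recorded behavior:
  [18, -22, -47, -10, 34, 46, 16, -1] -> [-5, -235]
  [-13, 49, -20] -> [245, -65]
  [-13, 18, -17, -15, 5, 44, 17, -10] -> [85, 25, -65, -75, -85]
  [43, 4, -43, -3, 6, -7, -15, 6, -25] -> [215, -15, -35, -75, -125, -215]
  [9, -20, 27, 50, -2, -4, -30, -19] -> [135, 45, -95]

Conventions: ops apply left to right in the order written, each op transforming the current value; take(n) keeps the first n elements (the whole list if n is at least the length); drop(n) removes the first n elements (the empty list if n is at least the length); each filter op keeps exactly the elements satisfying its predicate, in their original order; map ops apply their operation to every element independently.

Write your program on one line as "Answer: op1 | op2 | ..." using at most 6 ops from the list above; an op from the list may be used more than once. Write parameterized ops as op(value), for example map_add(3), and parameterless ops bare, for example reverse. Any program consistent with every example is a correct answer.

filter_odd | sort_desc | map_neg | map_mul(5) | map_neg

Check, running the answer program on each example:
  [18, -22, -47, -10, 34, 46, 16, -1] -> [-47, -1] -> [-1, -47] -> [1, 47] -> [5, 235] -> [-5, -235]
  [-13, 49, -20] -> [-13, 49] -> [49, -13] -> [-49, 13] -> [-245, 65] -> [245, -65]
  [-13, 18, -17, -15, 5, 44, 17, -10] -> [-13, -17, -15, 5, 17] -> [17, 5, -13, -15, -17] -> [-17, -5, 13, 15, 17] -> [-85, -25, 65, 75, 85] -> [85, 25, -65, -75, -85]
  [43, 4, -43, -3, 6, -7, -15, 6, -25] -> [43, -43, -3, -7, -15, -25] -> [43, -3, -7, -15, -25, -43] -> [-43, 3, 7, 15, 25, 43] -> [-215, 15, 35, 75, 125, 215] -> [215, -15, -35, -75, -125, -215]
  [9, -20, 27, 50, -2, -4, -30, -19] -> [9, 27, -19] -> [27, 9, -19] -> [-27, -9, 19] -> [-135, -45, 95] -> [135, 45, -95]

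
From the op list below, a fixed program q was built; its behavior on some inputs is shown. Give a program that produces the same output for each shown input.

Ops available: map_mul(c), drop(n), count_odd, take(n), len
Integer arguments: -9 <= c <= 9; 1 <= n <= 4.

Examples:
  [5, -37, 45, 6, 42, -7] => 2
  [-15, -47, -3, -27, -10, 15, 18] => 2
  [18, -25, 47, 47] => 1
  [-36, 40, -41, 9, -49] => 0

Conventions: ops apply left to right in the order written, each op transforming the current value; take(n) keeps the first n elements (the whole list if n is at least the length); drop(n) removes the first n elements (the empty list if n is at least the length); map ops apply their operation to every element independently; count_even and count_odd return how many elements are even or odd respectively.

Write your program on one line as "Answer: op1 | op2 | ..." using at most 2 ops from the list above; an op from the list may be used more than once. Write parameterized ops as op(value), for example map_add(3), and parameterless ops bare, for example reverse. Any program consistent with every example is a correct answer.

take(2) | count_odd

Check, running the answer program on each example:
  [5, -37, 45, 6, 42, -7] -> [5, -37] -> 2
  [-15, -47, -3, -27, -10, 15, 18] -> [-15, -47] -> 2
  [18, -25, 47, 47] -> [18, -25] -> 1
  [-36, 40, -41, 9, -49] -> [-36, 40] -> 0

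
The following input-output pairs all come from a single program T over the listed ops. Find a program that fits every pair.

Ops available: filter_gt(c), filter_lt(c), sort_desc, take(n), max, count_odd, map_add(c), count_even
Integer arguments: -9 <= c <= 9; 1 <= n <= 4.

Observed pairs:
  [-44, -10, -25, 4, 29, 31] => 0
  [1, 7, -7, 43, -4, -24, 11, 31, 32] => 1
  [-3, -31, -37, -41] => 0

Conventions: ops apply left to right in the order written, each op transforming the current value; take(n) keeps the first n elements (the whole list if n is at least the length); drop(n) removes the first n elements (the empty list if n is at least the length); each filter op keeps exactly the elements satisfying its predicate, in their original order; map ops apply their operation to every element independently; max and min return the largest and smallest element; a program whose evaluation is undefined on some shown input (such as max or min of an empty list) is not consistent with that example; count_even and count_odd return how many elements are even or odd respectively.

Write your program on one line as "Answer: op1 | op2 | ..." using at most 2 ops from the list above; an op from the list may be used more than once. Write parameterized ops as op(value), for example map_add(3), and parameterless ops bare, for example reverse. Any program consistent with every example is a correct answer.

filter_gt(5) | count_even

Check, running the answer program on each example:
  [-44, -10, -25, 4, 29, 31] -> [29, 31] -> 0
  [1, 7, -7, 43, -4, -24, 11, 31, 32] -> [7, 43, 11, 31, 32] -> 1
  [-3, -31, -37, -41] -> [] -> 0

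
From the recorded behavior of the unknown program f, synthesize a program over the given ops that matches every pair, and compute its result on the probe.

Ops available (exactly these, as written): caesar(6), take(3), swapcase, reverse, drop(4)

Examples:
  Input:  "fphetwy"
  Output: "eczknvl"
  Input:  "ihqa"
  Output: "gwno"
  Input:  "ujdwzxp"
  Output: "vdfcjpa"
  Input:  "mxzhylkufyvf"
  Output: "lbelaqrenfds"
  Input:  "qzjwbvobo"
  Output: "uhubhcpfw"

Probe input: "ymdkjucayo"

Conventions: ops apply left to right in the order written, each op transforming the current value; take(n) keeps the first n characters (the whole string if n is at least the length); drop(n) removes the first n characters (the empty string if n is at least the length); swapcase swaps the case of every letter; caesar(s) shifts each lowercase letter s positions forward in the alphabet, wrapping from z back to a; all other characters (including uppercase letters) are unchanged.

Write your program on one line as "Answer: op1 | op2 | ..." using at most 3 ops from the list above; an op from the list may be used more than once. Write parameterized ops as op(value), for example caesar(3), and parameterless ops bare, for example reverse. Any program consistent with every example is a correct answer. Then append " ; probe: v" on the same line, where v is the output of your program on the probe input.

caesar(6) | reverse ; probe: "uegiapqjse"

Check, running the answer program on each example:
  "fphetwy" -> "lvnkzce" -> "eczknvl"
  "ihqa" -> "onwg" -> "gwno"
  "ujdwzxp" -> "apjcfdv" -> "vdfcjpa"
  "mxzhylkufyvf" -> "sdfnerqalebl" -> "lbelaqrenfds"
  "qzjwbvobo" -> "wfpchbuhu" -> "uhubhcpfw"
  probe: "ymdkjucayo" -> "esjqpaigeu" -> "uegiapqjse"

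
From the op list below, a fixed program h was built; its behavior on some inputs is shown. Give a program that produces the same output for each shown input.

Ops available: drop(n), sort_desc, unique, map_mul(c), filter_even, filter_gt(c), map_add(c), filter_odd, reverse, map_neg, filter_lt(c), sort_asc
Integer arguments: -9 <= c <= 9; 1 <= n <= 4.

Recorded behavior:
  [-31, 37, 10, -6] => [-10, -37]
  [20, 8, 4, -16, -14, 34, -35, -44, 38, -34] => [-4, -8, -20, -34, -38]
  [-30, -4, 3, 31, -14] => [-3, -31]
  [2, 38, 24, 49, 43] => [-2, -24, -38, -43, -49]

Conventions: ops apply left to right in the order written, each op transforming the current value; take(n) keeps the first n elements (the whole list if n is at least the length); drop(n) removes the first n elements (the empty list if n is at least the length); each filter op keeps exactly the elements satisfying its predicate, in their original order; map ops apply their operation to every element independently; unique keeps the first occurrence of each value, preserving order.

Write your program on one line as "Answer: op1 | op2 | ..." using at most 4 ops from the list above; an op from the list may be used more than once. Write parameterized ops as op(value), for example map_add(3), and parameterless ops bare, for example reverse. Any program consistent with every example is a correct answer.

reverse | sort_asc | map_neg | filter_lt(0)

Check, running the answer program on each example:
  [-31, 37, 10, -6] -> [-6, 10, 37, -31] -> [-31, -6, 10, 37] -> [31, 6, -10, -37] -> [-10, -37]
  [20, 8, 4, -16, -14, 34, -35, -44, 38, -34] -> [-34, 38, -44, -35, 34, -14, -16, 4, 8, 20] -> [-44, -35, -34, -16, -14, 4, 8, 20, 34, 38] -> [44, 35, 34, 16, 14, -4, -8, -20, -34, -38] -> [-4, -8, -20, -34, -38]
  [-30, -4, 3, 31, -14] -> [-14, 31, 3, -4, -30] -> [-30, -14, -4, 3, 31] -> [30, 14, 4, -3, -31] -> [-3, -31]
  [2, 38, 24, 49, 43] -> [43, 49, 24, 38, 2] -> [2, 24, 38, 43, 49] -> [-2, -24, -38, -43, -49] -> [-2, -24, -38, -43, -49]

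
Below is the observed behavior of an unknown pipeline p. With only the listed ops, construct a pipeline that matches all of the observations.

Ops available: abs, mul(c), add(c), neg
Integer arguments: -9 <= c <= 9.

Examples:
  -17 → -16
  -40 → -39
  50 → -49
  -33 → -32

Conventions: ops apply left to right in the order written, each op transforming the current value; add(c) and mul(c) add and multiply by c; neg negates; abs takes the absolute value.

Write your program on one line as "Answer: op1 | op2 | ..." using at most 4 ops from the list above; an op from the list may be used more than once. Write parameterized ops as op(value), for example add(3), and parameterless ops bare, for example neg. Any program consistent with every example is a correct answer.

abs | add(-1) | neg

Check, running the answer program on each example:
  -17 -> 17 -> 16 -> -16
  -40 -> 40 -> 39 -> -39
  50 -> 50 -> 49 -> -49
  -33 -> 33 -> 32 -> -32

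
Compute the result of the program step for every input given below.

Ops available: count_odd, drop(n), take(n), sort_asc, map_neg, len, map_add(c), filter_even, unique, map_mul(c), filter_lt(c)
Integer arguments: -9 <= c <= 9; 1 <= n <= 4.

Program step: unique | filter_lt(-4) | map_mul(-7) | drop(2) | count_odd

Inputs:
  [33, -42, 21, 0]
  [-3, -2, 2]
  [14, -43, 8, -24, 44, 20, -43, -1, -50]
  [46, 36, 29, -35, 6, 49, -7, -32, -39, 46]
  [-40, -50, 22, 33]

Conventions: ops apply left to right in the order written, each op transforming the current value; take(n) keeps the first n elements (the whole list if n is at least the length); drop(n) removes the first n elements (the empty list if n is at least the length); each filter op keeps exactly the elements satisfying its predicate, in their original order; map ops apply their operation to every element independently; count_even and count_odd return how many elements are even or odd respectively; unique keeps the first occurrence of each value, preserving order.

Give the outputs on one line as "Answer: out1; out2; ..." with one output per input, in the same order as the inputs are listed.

0; 0; 0; 1; 0

Execution, op by op:
  [33, -42, 21, 0] -> [33, -42, 21, 0] -> [-42] -> [294] -> [] -> 0
  [-3, -2, 2] -> [-3, -2, 2] -> [] -> [] -> [] -> 0
  [14, -43, 8, -24, 44, 20, -43, -1, -50] -> [14, -43, 8, -24, 44, 20, -1, -50] -> [-43, -24, -50] -> [301, 168, 350] -> [350] -> 0
  [46, 36, 29, -35, 6, 49, -7, -32, -39, 46] -> [46, 36, 29, -35, 6, 49, -7, -32, -39] -> [-35, -7, -32, -39] -> [245, 49, 224, 273] -> [224, 273] -> 1
  [-40, -50, 22, 33] -> [-40, -50, 22, 33] -> [-40, -50] -> [280, 350] -> [] -> 0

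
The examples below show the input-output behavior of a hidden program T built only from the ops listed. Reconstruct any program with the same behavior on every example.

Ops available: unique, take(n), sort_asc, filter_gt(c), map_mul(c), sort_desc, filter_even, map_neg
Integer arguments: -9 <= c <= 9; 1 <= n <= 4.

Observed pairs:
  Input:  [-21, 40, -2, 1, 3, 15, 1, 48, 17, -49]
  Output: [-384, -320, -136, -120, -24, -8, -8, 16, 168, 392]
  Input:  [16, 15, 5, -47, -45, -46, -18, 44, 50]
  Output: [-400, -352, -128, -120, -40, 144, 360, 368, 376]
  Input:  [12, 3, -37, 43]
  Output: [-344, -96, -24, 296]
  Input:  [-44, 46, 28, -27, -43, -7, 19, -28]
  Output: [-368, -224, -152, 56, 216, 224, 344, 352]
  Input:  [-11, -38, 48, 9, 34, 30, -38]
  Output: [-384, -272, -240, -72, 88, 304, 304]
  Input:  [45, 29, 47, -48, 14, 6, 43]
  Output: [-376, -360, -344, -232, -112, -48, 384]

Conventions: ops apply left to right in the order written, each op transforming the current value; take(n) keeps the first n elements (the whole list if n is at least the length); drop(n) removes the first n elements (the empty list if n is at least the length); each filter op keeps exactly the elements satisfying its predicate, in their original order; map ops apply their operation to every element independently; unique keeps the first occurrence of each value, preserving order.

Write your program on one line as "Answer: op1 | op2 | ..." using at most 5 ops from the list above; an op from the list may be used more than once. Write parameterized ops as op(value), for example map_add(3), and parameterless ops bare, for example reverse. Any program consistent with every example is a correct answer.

sort_desc | sort_asc | map_mul(-8) | sort_asc

Check, running the answer program on each example:
  [-21, 40, -2, 1, 3, 15, 1, 48, 17, -49] -> [48, 40, 17, 15, 3, 1, 1, -2, -21, -49] -> [-49, -21, -2, 1, 1, 3, 15, 17, 40, 48] -> [392, 168, 16, -8, -8, -24, -120, -136, -320, -384] -> [-384, -320, -136, -120, -24, -8, -8, 16, 168, 392]
  [16, 15, 5, -47, -45, -46, -18, 44, 50] -> [50, 44, 16, 15, 5, -18, -45, -46, -47] -> [-47, -46, -45, -18, 5, 15, 16, 44, 50] -> [376, 368, 360, 144, -40, -120, -128, -352, -400] -> [-400, -352, -128, -120, -40, 144, 360, 368, 376]
  [12, 3, -37, 43] -> [43, 12, 3, -37] -> [-37, 3, 12, 43] -> [296, -24, -96, -344] -> [-344, -96, -24, 296]
  [-44, 46, 28, -27, -43, -7, 19, -28] -> [46, 28, 19, -7, -27, -28, -43, -44] -> [-44, -43, -28, -27, -7, 19, 28, 46] -> [352, 344, 224, 216, 56, -152, -224, -368] -> [-368, -224, -152, 56, 216, 224, 344, 352]
  [-11, -38, 48, 9, 34, 30, -38] -> [48, 34, 30, 9, -11, -38, -38] -> [-38, -38, -11, 9, 30, 34, 48] -> [304, 304, 88, -72, -240, -272, -384] -> [-384, -272, -240, -72, 88, 304, 304]
  [45, 29, 47, -48, 14, 6, 43] -> [47, 45, 43, 29, 14, 6, -48] -> [-48, 6, 14, 29, 43, 45, 47] -> [384, -48, -112, -232, -344, -360, -376] -> [-376, -360, -344, -232, -112, -48, 384]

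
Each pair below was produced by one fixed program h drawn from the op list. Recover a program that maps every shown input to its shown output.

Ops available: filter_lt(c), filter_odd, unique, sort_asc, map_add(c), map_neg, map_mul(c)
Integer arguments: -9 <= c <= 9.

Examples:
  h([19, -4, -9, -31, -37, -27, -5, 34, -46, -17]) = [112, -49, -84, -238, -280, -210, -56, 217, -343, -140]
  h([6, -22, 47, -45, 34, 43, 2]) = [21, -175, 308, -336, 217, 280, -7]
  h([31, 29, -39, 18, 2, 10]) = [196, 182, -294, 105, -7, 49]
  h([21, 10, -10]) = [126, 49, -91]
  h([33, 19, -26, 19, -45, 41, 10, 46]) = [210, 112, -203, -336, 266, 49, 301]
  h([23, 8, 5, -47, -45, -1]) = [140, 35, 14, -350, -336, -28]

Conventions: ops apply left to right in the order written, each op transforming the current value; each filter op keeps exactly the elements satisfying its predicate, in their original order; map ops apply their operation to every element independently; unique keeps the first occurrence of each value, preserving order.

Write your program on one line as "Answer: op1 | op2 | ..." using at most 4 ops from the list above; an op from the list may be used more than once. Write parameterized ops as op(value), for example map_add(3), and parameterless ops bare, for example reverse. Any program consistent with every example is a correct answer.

map_add(-9) | unique | map_add(6) | map_mul(7)

Check, running the answer program on each example:
  [19, -4, -9, -31, -37, -27, -5, 34, -46, -17] -> [10, -13, -18, -40, -46, -36, -14, 25, -55, -26] -> [10, -13, -18, -40, -46, -36, -14, 25, -55, -26] -> [16, -7, -12, -34, -40, -30, -8, 31, -49, -20] -> [112, -49, -84, -238, -280, -210, -56, 217, -343, -140]
  [6, -22, 47, -45, 34, 43, 2] -> [-3, -31, 38, -54, 25, 34, -7] -> [-3, -31, 38, -54, 25, 34, -7] -> [3, -25, 44, -48, 31, 40, -1] -> [21, -175, 308, -336, 217, 280, -7]
  [31, 29, -39, 18, 2, 10] -> [22, 20, -48, 9, -7, 1] -> [22, 20, -48, 9, -7, 1] -> [28, 26, -42, 15, -1, 7] -> [196, 182, -294, 105, -7, 49]
  [21, 10, -10] -> [12, 1, -19] -> [12, 1, -19] -> [18, 7, -13] -> [126, 49, -91]
  [33, 19, -26, 19, -45, 41, 10, 46] -> [24, 10, -35, 10, -54, 32, 1, 37] -> [24, 10, -35, -54, 32, 1, 37] -> [30, 16, -29, -48, 38, 7, 43] -> [210, 112, -203, -336, 266, 49, 301]
  [23, 8, 5, -47, -45, -1] -> [14, -1, -4, -56, -54, -10] -> [14, -1, -4, -56, -54, -10] -> [20, 5, 2, -50, -48, -4] -> [140, 35, 14, -350, -336, -28]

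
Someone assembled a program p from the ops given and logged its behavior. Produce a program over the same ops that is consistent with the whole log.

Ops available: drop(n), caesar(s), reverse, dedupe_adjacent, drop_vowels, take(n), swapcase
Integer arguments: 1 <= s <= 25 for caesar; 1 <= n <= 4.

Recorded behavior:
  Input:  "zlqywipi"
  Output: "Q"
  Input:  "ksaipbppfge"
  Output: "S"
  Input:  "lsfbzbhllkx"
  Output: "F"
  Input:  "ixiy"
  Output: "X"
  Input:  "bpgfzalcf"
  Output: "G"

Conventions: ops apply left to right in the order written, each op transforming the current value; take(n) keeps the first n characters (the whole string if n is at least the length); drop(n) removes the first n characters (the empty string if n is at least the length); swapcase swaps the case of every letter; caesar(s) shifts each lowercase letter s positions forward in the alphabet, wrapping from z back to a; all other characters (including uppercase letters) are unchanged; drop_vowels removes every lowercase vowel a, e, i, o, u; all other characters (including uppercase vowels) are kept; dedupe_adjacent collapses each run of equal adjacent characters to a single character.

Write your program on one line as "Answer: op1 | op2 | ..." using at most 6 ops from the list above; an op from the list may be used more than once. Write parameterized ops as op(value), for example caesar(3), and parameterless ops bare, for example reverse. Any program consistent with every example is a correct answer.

take(3) | drop_vowels | reverse | swapcase | take(1)

Check, running the answer program on each example:
  "zlqywipi" -> "zlq" -> "zlq" -> "qlz" -> "QLZ" -> "Q"
  "ksaipbppfge" -> "ksa" -> "ks" -> "sk" -> "SK" -> "S"
  "lsfbzbhllkx" -> "lsf" -> "lsf" -> "fsl" -> "FSL" -> "F"
  "ixiy" -> "ixi" -> "x" -> "x" -> "X" -> "X"
  "bpgfzalcf" -> "bpg" -> "bpg" -> "gpb" -> "GPB" -> "G"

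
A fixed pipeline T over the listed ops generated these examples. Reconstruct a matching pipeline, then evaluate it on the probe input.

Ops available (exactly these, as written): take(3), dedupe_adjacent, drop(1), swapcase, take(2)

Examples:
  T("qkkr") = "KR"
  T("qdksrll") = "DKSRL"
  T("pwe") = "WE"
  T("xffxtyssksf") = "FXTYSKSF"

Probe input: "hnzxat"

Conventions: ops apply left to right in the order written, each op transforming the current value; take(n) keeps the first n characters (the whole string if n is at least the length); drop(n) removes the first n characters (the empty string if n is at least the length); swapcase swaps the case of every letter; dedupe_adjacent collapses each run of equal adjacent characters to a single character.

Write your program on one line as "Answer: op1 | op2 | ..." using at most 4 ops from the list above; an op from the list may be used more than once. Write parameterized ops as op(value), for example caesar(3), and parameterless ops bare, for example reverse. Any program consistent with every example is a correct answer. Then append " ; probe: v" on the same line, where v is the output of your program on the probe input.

dedupe_adjacent | drop(1) | swapcase ; probe: "NZXAT"

Check, running the answer program on each example:
  "qkkr" -> "qkr" -> "kr" -> "KR"
  "qdksrll" -> "qdksrl" -> "dksrl" -> "DKSRL"
  "pwe" -> "pwe" -> "we" -> "WE"
  "xffxtyssksf" -> "xfxtysksf" -> "fxtysksf" -> "FXTYSKSF"
  probe: "hnzxat" -> "hnzxat" -> "nzxat" -> "NZXAT"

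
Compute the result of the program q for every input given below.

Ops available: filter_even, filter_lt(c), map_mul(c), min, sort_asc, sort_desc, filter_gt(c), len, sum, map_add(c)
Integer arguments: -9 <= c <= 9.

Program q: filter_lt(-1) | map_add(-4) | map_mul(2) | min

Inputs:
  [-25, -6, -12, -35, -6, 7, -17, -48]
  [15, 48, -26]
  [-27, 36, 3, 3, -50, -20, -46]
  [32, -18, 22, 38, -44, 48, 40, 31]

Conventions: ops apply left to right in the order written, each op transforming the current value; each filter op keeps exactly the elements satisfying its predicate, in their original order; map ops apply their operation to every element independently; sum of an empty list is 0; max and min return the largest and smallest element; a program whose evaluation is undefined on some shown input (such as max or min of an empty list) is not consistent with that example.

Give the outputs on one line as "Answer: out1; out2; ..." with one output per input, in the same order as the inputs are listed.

-104; -60; -108; -96

Execution, op by op:
  [-25, -6, -12, -35, -6, 7, -17, -48] -> [-25, -6, -12, -35, -6, -17, -48] -> [-29, -10, -16, -39, -10, -21, -52] -> [-58, -20, -32, -78, -20, -42, -104] -> -104
  [15, 48, -26] -> [-26] -> [-30] -> [-60] -> -60
  [-27, 36, 3, 3, -50, -20, -46] -> [-27, -50, -20, -46] -> [-31, -54, -24, -50] -> [-62, -108, -48, -100] -> -108
  [32, -18, 22, 38, -44, 48, 40, 31] -> [-18, -44] -> [-22, -48] -> [-44, -96] -> -96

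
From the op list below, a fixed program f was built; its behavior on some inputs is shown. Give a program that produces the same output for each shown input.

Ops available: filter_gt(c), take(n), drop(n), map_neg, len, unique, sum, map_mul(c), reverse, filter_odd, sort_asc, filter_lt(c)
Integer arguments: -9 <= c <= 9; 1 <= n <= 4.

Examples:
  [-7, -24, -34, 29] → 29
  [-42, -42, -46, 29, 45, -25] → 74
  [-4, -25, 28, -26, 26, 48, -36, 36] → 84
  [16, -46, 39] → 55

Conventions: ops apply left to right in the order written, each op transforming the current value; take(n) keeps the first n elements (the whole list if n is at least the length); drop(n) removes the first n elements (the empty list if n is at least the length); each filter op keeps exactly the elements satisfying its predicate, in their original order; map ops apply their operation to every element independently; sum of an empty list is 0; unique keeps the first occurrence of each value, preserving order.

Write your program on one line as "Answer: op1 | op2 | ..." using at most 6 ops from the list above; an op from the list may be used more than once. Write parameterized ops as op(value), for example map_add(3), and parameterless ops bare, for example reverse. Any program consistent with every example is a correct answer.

reverse | filter_gt(-4) | take(2) | reverse | sum

Check, running the answer program on each example:
  [-7, -24, -34, 29] -> [29, -34, -24, -7] -> [29] -> [29] -> [29] -> 29
  [-42, -42, -46, 29, 45, -25] -> [-25, 45, 29, -46, -42, -42] -> [45, 29] -> [45, 29] -> [29, 45] -> 74
  [-4, -25, 28, -26, 26, 48, -36, 36] -> [36, -36, 48, 26, -26, 28, -25, -4] -> [36, 48, 26, 28] -> [36, 48] -> [48, 36] -> 84
  [16, -46, 39] -> [39, -46, 16] -> [39, 16] -> [39, 16] -> [16, 39] -> 55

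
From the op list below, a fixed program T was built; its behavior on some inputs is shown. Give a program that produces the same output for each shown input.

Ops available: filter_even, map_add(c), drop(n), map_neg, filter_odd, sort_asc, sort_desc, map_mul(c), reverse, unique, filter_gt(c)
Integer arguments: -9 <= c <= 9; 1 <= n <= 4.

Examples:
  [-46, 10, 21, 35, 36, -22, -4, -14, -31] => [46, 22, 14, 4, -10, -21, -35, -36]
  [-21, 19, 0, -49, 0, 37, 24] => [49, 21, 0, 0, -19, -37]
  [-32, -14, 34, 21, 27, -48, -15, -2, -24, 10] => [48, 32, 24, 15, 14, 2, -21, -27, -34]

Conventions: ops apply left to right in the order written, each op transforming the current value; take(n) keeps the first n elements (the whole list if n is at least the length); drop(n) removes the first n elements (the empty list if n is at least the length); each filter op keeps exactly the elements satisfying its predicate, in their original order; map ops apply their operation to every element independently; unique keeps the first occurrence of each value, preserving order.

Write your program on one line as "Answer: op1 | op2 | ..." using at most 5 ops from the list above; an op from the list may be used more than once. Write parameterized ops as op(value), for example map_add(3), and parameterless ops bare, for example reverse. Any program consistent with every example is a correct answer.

reverse | drop(1) | map_neg | sort_desc

Check, running the answer program on each example:
  [-46, 10, 21, 35, 36, -22, -4, -14, -31] -> [-31, -14, -4, -22, 36, 35, 21, 10, -46] -> [-14, -4, -22, 36, 35, 21, 10, -46] -> [14, 4, 22, -36, -35, -21, -10, 46] -> [46, 22, 14, 4, -10, -21, -35, -36]
  [-21, 19, 0, -49, 0, 37, 24] -> [24, 37, 0, -49, 0, 19, -21] -> [37, 0, -49, 0, 19, -21] -> [-37, 0, 49, 0, -19, 21] -> [49, 21, 0, 0, -19, -37]
  [-32, -14, 34, 21, 27, -48, -15, -2, -24, 10] -> [10, -24, -2, -15, -48, 27, 21, 34, -14, -32] -> [-24, -2, -15, -48, 27, 21, 34, -14, -32] -> [24, 2, 15, 48, -27, -21, -34, 14, 32] -> [48, 32, 24, 15, 14, 2, -21, -27, -34]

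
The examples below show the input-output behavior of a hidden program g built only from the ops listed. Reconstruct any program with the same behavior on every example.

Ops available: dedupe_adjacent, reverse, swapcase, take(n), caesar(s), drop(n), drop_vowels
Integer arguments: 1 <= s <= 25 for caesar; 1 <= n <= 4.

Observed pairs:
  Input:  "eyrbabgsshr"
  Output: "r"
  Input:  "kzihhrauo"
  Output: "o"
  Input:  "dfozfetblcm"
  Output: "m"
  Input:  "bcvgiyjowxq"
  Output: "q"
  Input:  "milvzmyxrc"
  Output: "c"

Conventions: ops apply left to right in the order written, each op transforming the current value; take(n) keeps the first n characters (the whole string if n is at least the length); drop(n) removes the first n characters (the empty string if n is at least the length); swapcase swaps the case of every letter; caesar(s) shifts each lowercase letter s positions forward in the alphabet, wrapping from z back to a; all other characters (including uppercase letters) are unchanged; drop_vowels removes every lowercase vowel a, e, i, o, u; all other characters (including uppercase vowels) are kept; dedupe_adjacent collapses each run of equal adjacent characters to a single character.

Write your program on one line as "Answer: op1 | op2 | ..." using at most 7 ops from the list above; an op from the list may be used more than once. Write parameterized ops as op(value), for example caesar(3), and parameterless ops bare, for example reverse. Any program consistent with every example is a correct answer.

reverse | take(4) | swapcase | dedupe_adjacent | swapcase | take(1)

Check, running the answer program on each example:
  "eyrbabgsshr" -> "rhssgbabrye" -> "rhss" -> "RHSS" -> "RHS" -> "rhs" -> "r"
  "kzihhrauo" -> "ouarhhizk" -> "ouar" -> "OUAR" -> "OUAR" -> "ouar" -> "o"
  "dfozfetblcm" -> "mclbtefzofd" -> "mclb" -> "MCLB" -> "MCLB" -> "mclb" -> "m"
  "bcvgiyjowxq" -> "qxwojyigvcb" -> "qxwo" -> "QXWO" -> "QXWO" -> "qxwo" -> "q"
  "milvzmyxrc" -> "crxymzvlim" -> "crxy" -> "CRXY" -> "CRXY" -> "crxy" -> "c"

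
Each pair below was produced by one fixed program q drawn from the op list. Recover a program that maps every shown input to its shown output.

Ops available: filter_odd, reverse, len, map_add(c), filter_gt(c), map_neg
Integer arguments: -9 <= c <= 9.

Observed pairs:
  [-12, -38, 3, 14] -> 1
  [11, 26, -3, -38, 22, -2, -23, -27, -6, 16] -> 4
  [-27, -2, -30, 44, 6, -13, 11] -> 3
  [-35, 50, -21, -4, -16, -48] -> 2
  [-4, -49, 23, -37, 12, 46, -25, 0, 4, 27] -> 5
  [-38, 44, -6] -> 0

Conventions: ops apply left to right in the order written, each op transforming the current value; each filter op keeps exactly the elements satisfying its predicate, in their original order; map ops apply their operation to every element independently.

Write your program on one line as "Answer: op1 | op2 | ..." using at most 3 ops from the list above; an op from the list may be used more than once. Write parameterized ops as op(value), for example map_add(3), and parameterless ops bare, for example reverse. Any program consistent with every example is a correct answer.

filter_odd | len

Check, running the answer program on each example:
  [-12, -38, 3, 14] -> [3] -> 1
  [11, 26, -3, -38, 22, -2, -23, -27, -6, 16] -> [11, -3, -23, -27] -> 4
  [-27, -2, -30, 44, 6, -13, 11] -> [-27, -13, 11] -> 3
  [-35, 50, -21, -4, -16, -48] -> [-35, -21] -> 2
  [-4, -49, 23, -37, 12, 46, -25, 0, 4, 27] -> [-49, 23, -37, -25, 27] -> 5
  [-38, 44, -6] -> [] -> 0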